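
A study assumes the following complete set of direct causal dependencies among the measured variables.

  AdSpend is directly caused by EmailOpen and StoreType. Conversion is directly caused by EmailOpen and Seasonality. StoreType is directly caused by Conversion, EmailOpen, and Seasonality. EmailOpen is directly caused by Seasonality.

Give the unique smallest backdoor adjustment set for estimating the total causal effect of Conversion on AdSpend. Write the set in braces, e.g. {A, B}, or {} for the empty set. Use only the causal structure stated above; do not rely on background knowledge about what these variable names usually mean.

{EmailOpen, Seasonality}

Variables eligible for adjustment (non-descendants of Conversion, excluding Conversion and AdSpend): {EmailOpen, Seasonality}.
Backdoor paths from Conversion to AdSpend:
  P1: Conversion <- Seasonality -> EmailOpen -> StoreType -> AdSpend
  P2: Conversion <- Seasonality -> EmailOpen -> AdSpend
  P3: Conversion <- Seasonality -> StoreType <- EmailOpen -> AdSpend
  P4: Conversion <- Seasonality -> StoreType -> AdSpend
  P5: Conversion <- EmailOpen <- Seasonality -> StoreType -> AdSpend
  P6: Conversion <- EmailOpen -> StoreType -> AdSpend
  P7: Conversion <- EmailOpen -> AdSpend
The empty set is not sufficient: P1 (Conversion <- Seasonality -> EmailOpen -> StoreType -> AdSpend) has no collider blocking it and no conditioned non-collider, so it is open.
Try {EmailOpen, Seasonality}:
  P1: blocked at fork node Seasonality ∈ conditioning set.
  P2: blocked at fork node Seasonality ∈ conditioning set.
  P3: blocked at fork node Seasonality ∈ conditioning set.
  P4: blocked at fork node Seasonality ∈ conditioning set.
  P5: blocked at chain node EmailOpen ∈ conditioning set.
  P6: blocked at fork node EmailOpen ∈ conditioning set.
  P7: blocked at fork node EmailOpen ∈ conditioning set.
{EmailOpen, Seasonality} contains no descendant of Conversion and blocks every backdoor path.
Every element of {EmailOpen, Seasonality} is needed (dropping EmailOpen leaves P6 open; dropping Seasonality leaves P4 open), so no proper subset is valid.
Among all size-2 subsets of the eligible variables, only {EmailOpen, Seasonality} blocks every backdoor path, so it is the unique smallest valid adjustment set.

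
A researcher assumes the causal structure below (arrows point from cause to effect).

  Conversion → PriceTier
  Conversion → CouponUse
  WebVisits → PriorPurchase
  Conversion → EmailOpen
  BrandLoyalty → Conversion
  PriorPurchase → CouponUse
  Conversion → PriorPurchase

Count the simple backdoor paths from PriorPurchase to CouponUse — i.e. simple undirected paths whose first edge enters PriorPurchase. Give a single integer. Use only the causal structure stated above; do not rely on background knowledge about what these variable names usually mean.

A backdoor path from PriorPurchase to CouponUse is any simple undirected path whose first edge points into PriorPurchase (i.e. leaves PriorPurchase via a parent).
Parents of PriorPurchase: {Conversion, WebVisits}.
Enumerating:
  P1: PriorPurchase <- Conversion -> CouponUse
That exhausts the simple backdoor paths. Count: 1.

1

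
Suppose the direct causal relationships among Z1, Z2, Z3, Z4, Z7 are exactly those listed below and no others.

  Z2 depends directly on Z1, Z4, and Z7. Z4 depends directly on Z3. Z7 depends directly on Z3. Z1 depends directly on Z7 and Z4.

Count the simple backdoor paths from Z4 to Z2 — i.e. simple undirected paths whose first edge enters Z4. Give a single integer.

A backdoor path from Z4 to Z2 is any simple undirected path whose first edge points into Z4 (i.e. leaves Z4 via a parent).
Parents of Z4: {Z3}.
Enumerating:
  P1: Z4 <- Z3 -> Z7 -> Z1 -> Z2
  P2: Z4 <- Z3 -> Z7 -> Z2
That exhausts the simple backdoor paths. Count: 2.

2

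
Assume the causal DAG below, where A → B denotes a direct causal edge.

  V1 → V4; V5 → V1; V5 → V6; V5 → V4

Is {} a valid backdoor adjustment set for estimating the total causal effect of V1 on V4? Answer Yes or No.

Backdoor paths from V1 to V4 (paths whose first edge points into V1):
  P1: V1 <- V5 -> V4
Condition 1 (no descendant of V1 in the set): holds — descendants of V1 are {V4}; none are in {}.
Condition 2 (every backdoor path blocked by {}):
  P1: open — no interior node is in the conditioning set.
{} does not satisfy the backdoor criterion.

No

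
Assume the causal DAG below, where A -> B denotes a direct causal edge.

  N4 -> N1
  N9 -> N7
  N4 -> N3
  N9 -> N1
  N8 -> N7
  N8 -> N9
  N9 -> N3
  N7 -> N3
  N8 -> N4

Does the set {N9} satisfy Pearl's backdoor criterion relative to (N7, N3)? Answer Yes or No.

Backdoor paths from N7 to N3 (paths whose first edge points into N7):
  P1: N7 <- N8 -> N4 -> N3
  P2: N7 <- N8 -> N4 -> N1 <- N9 -> N3
  P3: N7 <- N8 -> N9 -> N3
  P4: N7 <- N8 -> N9 -> N1 <- N4 -> N3
  P5: N7 <- N9 <- N8 -> N4 -> N3
  P6: N7 <- N9 -> N3
  P7: N7 <- N9 -> N1 <- N4 -> N3
Condition 1 (no descendant of N7 in the set): holds — descendants of N7 are {N3}; none are in {N9}.
Condition 2 (every backdoor path blocked by {N9}):
  P1: open — no interior node is in the conditioning set.
  P2: blocked at collider N1 (neither it nor any descendant is in the conditioning set).
  P3: blocked at chain node N9 ∈ conditioning set.
  P4: blocked at chain node N9 ∈ conditioning set.
  P5: blocked at chain node N9 ∈ conditioning set.
  P6: blocked at fork node N9 ∈ conditioning set.
  P7: blocked at fork node N9 ∈ conditioning set.
{N9} does not satisfy the backdoor criterion.

No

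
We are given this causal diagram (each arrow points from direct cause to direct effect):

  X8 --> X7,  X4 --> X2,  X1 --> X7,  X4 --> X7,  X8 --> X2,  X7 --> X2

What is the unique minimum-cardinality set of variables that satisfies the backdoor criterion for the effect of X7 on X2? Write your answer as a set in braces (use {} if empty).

{X4, X8}

Variables eligible for adjustment (non-descendants of X7, excluding X7 and X2): {X1, X4, X8}.
Backdoor paths from X7 to X2:
  P1: X7 <- X4 -> X2
  P2: X7 <- X8 -> X2
The empty set is not sufficient: P1 (X7 <- X4 -> X2) has no collider blocking it and no conditioned non-collider, so it is open.
Try {X4, X8}:
  P1: blocked at fork node X4 ∈ conditioning set.
  P2: blocked at fork node X8 ∈ conditioning set.
{X4, X8} contains no descendant of X7 and blocks every backdoor path.
Every element of {X4, X8} is needed (dropping X4 leaves P1 open; dropping X8 leaves P2 open), so no proper subset is valid.
Among all size-2 subsets of the eligible variables, only {X4, X8} blocks every backdoor path, so it is the unique smallest valid adjustment set.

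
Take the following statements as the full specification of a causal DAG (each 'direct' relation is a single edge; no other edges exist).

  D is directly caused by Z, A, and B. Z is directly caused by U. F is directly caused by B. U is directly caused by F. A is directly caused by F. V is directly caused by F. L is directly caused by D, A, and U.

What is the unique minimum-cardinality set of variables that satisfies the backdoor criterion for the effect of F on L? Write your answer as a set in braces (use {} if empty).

Variables eligible for adjustment (non-descendants of F, excluding F and L): {B}.
Backdoor paths from F to L:
  P1: F <- B -> D <- A -> L
  P2: F <- B -> D <- Z <- U -> L
  P3: F <- B -> D -> L
The empty set is not sufficient: P3 (F <- B -> D -> L) has no collider blocking it and no conditioned non-collider, so it is open.
Try {B}:
  P1: blocked at fork node B ∈ conditioning set.
  P2: blocked at fork node B ∈ conditioning set.
  P3: blocked at fork node B ∈ conditioning set.
{B} contains no descendant of F and blocks every backdoor path.
{B} is the unique smallest valid adjustment set.

{B}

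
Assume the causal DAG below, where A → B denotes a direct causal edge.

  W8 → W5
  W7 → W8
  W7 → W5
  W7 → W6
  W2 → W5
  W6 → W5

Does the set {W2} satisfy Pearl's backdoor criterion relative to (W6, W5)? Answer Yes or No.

Backdoor paths from W6 to W5 (paths whose first edge points into W6):
  P1: W6 <- W7 -> W8 -> W5
  P2: W6 <- W7 -> W5
Condition 1 (no descendant of W6 in the set): holds — descendants of W6 are {W5}; none are in {W2}.
Condition 2 (every backdoor path blocked by {W2}):
  P1: open — no interior node is in the conditioning set.
  P2: open — no interior node is in the conditioning set.
{W2} does not satisfy the backdoor criterion.

No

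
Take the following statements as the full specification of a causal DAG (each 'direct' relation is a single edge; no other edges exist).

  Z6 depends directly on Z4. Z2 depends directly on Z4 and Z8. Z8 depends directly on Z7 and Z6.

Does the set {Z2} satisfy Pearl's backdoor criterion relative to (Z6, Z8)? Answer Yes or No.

No

Backdoor paths from Z6 to Z8 (paths whose first edge points into Z6):
  P1: Z6 <- Z4 -> Z2 <- Z8
Condition 1 (no descendant of Z6 in the set): FAILS — Z2 is a descendant of Z6.
Condition 2 (every backdoor path blocked by {Z2}):
  P1: open — collider(s) Z2 are conditioned on (or have a conditioned descendant) and no non-collider on the path is in the set.
{Z2} does not satisfy the backdoor criterion.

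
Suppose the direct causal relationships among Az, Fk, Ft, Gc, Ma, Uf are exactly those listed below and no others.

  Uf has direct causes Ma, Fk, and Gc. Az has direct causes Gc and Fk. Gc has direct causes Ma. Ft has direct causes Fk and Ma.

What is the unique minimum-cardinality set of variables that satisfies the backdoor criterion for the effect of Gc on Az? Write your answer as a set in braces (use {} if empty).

{}

Variables eligible for adjustment (non-descendants of Gc, excluding Gc and Az): {Fk, Ft, Ma}.
Backdoor paths from Gc to Az:
  P1: Gc <- Ma -> Uf <- Fk -> Az
  P2: Gc <- Ma -> Ft <- Fk -> Az
Each backdoor path contains an unconditioned collider, so every path is already blocked with the empty conditioning set:
  P1: blocked at collider Uf (neither it nor any descendant is in the conditioning set).
  P2: blocked at collider Ft (neither it nor any descendant is in the conditioning set).
The empty set is therefore the unique smallest valid set.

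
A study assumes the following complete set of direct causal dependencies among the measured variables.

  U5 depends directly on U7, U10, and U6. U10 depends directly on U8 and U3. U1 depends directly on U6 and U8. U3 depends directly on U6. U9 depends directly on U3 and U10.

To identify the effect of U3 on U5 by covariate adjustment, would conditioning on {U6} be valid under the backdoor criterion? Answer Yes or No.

Backdoor paths from U3 to U5 (paths whose first edge points into U3):
  P1: U3 <- U6 -> U1 <- U8 -> U10 -> U5
  P2: U3 <- U6 -> U5
Condition 1 (no descendant of U3 in the set): holds — descendants of U3 are {U10, U5, U9}; none are in {U6}.
Condition 2 (every backdoor path blocked by {U6}):
  P1: blocked at fork node U6 ∈ conditioning set.
  P2: blocked at fork node U6 ∈ conditioning set.
{U6} satisfies the backdoor criterion.

Yes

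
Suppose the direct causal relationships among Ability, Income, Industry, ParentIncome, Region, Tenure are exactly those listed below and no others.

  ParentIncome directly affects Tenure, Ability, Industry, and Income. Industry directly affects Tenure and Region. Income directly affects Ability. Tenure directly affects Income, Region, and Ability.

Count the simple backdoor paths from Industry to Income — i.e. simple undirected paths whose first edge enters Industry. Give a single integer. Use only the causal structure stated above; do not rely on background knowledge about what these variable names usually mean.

5

A backdoor path from Industry to Income is any simple undirected path whose first edge points into Industry (i.e. leaves Industry via a parent).
Parents of Industry: {ParentIncome}.
Enumerating:
  P1: Industry <- ParentIncome -> Tenure -> Income
  P2: Industry <- ParentIncome -> Tenure -> Ability <- Income
  P3: Industry <- ParentIncome -> Income
  P4: Industry <- ParentIncome -> Ability <- Tenure -> Income
  P5: Industry <- ParentIncome -> Ability <- Income
That exhausts the simple backdoor paths. Count: 5.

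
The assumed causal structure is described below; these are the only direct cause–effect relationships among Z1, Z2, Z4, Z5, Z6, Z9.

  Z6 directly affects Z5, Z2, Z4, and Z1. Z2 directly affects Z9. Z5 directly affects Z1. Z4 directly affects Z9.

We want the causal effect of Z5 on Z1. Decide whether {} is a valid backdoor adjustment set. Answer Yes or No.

No

Backdoor paths from Z5 to Z1 (paths whose first edge points into Z5):
  P1: Z5 <- Z6 -> Z1
Condition 1 (no descendant of Z5 in the set): holds — descendants of Z5 are {Z1}; none are in {}.
Condition 2 (every backdoor path blocked by {}):
  P1: open — no interior node is in the conditioning set.
{} does not satisfy the backdoor criterion.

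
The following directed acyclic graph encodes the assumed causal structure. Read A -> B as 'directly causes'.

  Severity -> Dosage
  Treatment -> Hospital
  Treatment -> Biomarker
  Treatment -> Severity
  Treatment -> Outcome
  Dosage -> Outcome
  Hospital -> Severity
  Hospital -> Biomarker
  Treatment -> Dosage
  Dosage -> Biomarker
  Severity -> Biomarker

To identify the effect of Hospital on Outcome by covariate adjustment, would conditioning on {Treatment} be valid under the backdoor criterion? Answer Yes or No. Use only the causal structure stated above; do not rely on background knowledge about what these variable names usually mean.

Backdoor paths from Hospital to Outcome (paths whose first edge points into Hospital):
  P1: Hospital <- Treatment -> Severity -> Dosage -> Outcome
  P2: Hospital <- Treatment -> Severity -> Biomarker <- Dosage -> Outcome
  P3: Hospital <- Treatment -> Dosage -> Outcome
  P4: Hospital <- Treatment -> Outcome
  P5: Hospital <- Treatment -> Biomarker <- Severity -> Dosage -> Outcome
  P6: Hospital <- Treatment -> Biomarker <- Dosage -> Outcome
Condition 1 (no descendant of Hospital in the set): holds — descendants of Hospital are {Biomarker, Dosage, Outcome, Severity}; none are in {Treatment}.
Condition 2 (every backdoor path blocked by {Treatment}):
  P1: blocked at fork node Treatment ∈ conditioning set.
  P2: blocked at fork node Treatment ∈ conditioning set.
  P3: blocked at fork node Treatment ∈ conditioning set.
  P4: blocked at fork node Treatment ∈ conditioning set.
  P5: blocked at fork node Treatment ∈ conditioning set.
  P6: blocked at fork node Treatment ∈ conditioning set.
{Treatment} satisfies the backdoor criterion.

Yes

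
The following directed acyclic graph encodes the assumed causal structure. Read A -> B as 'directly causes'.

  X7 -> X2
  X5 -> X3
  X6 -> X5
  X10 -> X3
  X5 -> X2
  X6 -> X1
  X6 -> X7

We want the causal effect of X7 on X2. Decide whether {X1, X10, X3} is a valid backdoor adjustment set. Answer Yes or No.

Backdoor paths from X7 to X2 (paths whose first edge points into X7):
  P1: X7 <- X6 -> X5 -> X2
Condition 1 (no descendant of X7 in the set): holds — descendants of X7 are {X2}; none are in {X1, X10, X3}.
Condition 2 (every backdoor path blocked by {X1, X10, X3}):
  P1: open — no interior node is in the conditioning set.
{X1, X10, X3} does not satisfy the backdoor criterion.

No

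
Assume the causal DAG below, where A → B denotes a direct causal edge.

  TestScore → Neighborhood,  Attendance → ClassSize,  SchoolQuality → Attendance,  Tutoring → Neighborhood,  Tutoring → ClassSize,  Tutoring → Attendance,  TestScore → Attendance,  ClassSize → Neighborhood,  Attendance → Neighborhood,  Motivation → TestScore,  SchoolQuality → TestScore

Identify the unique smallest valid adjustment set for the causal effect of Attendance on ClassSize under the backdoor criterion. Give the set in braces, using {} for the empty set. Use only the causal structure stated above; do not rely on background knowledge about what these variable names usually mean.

Variables eligible for adjustment (non-descendants of Attendance, excluding Attendance and ClassSize): {Motivation, SchoolQuality, TestScore, Tutoring}.
Backdoor paths from Attendance to ClassSize:
  P1: Attendance <- SchoolQuality -> TestScore -> Neighborhood <- Tutoring -> ClassSize
  P2: Attendance <- SchoolQuality -> TestScore -> Neighborhood <- ClassSize
  P3: Attendance <- Tutoring -> ClassSize
  P4: Attendance <- Tutoring -> Neighborhood <- ClassSize
  P5: Attendance <- TestScore -> Neighborhood <- Tutoring -> ClassSize
  P6: Attendance <- TestScore -> Neighborhood <- ClassSize
The empty set is not sufficient: P3 (Attendance <- Tutoring -> ClassSize) has no collider blocking it and no conditioned non-collider, so it is open.
Try {Tutoring}:
  P1: blocked at collider Neighborhood (neither it nor any descendant is in the conditioning set).
  P2: blocked at collider Neighborhood (neither it nor any descendant is in the conditioning set).
  P3: blocked at fork node Tutoring ∈ conditioning set.
  P4: blocked at fork node Tutoring ∈ conditioning set.
  P5: blocked at collider Neighborhood (neither it nor any descendant is in the conditioning set).
  P6: blocked at collider Neighborhood (neither it nor any descendant is in the conditioning set).
{Tutoring} contains no descendant of Attendance and blocks every backdoor path.
No other singleton works — e.g. {SchoolQuality} leaves P3 open — so {Tutoring} is the unique smallest valid adjustment set.

{Tutoring}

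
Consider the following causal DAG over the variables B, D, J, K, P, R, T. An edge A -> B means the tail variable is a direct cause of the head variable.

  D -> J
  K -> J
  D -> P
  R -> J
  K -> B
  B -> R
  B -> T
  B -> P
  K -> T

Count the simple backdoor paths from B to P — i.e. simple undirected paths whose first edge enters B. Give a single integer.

A backdoor path from B to P is any simple undirected path whose first edge points into B (i.e. leaves B via a parent).
Parents of B: {K}.
Enumerating:
  P1: B <- K -> J <- D -> P
That exhausts the simple backdoor paths. Count: 1.

1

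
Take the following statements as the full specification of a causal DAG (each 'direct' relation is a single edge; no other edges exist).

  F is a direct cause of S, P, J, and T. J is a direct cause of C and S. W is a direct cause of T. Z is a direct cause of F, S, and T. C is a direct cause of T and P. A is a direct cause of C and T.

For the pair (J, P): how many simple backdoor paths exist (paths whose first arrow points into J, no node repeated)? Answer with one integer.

A backdoor path from J to P is any simple undirected path whose first edge points into J (i.e. leaves J via a parent).
Parents of J: {F}.
Enumerating:
  P1: J <- F <- Z -> T <- A -> C -> P
  P2: J <- F <- Z -> T <- C -> P
  P3: J <- F -> S <- Z -> T <- A -> C -> P
  P4: J <- F -> S <- Z -> T <- C -> P
  P5: J <- F -> P
  P6: J <- F -> T <- A -> C -> P
  P7: J <- F -> T <- C -> P
That exhausts the simple backdoor paths. Count: 7.

7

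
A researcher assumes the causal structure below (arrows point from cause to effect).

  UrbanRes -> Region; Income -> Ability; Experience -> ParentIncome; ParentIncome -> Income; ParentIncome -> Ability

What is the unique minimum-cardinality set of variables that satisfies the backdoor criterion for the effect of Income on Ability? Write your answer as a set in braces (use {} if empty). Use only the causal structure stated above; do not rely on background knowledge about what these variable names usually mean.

Variables eligible for adjustment (non-descendants of Income, excluding Income and Ability): {Experience, ParentIncome, Region, UrbanRes}.
Backdoor paths from Income to Ability:
  P1: Income <- ParentIncome -> Ability
The empty set is not sufficient: P1 (Income <- ParentIncome -> Ability) has no collider blocking it and no conditioned non-collider, so it is open.
Try {ParentIncome}:
  P1: blocked at fork node ParentIncome ∈ conditioning set.
{ParentIncome} contains no descendant of Income and blocks every backdoor path.
No other singleton works — e.g. {Experience} leaves P1 open — so {ParentIncome} is the unique smallest valid adjustment set.

{ParentIncome}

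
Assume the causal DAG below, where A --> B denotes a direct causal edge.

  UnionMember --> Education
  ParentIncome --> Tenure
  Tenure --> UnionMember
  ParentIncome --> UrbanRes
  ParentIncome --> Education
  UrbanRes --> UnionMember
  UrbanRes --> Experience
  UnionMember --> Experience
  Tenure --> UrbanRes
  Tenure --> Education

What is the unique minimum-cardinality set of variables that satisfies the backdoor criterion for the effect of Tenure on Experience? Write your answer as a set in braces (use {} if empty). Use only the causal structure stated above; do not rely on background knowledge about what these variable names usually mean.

{ParentIncome}

Variables eligible for adjustment (non-descendants of Tenure, excluding Tenure and Experience): {ParentIncome}.
Backdoor paths from Tenure to Experience:
  P1: Tenure <- ParentIncome -> UrbanRes -> UnionMember -> Experience
  P2: Tenure <- ParentIncome -> UrbanRes -> Experience
  P3: Tenure <- ParentIncome -> Education <- UnionMember <- UrbanRes -> Experience
  P4: Tenure <- ParentIncome -> Education <- UnionMember -> Experience
The empty set is not sufficient: P1 (Tenure <- ParentIncome -> UrbanRes -> UnionMember -> Experience) has no collider blocking it and no conditioned non-collider, so it is open.
Try {ParentIncome}:
  P1: blocked at fork node ParentIncome ∈ conditioning set.
  P2: blocked at fork node ParentIncome ∈ conditioning set.
  P3: blocked at fork node ParentIncome ∈ conditioning set.
  P4: blocked at fork node ParentIncome ∈ conditioning set.
{ParentIncome} contains no descendant of Tenure and blocks every backdoor path.
{ParentIncome} is the unique smallest valid adjustment set.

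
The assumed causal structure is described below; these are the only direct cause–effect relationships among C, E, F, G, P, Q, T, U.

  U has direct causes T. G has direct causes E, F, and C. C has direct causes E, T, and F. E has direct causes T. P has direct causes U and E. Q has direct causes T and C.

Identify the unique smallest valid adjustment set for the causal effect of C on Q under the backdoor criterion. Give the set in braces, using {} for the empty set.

{T}

Variables eligible for adjustment (non-descendants of C, excluding C and Q): {E, F, P, T, U}.
Backdoor paths from C to Q:
  P1: C <- T -> Q
  P2: C <- F -> G <- E <- T -> Q
  P3: C <- F -> G <- E -> P <- U <- T -> Q
  P4: C <- E <- T -> Q
  P5: C <- E -> P <- U <- T -> Q
The empty set is not sufficient: P1 (C <- T -> Q) has no collider blocking it and no conditioned non-collider, so it is open.
Try {T}:
  P1: blocked at fork node T ∈ conditioning set.
  P2: blocked at collider G (neither it nor any descendant is in the conditioning set).
  P3: blocked at collider G (neither it nor any descendant is in the conditioning set).
  P4: blocked at fork node T ∈ conditioning set.
  P5: blocked at collider P (neither it nor any descendant is in the conditioning set).
{T} contains no descendant of C and blocks every backdoor path.
No other singleton works — e.g. {F} leaves P1 open — so {T} is the unique smallest valid adjustment set.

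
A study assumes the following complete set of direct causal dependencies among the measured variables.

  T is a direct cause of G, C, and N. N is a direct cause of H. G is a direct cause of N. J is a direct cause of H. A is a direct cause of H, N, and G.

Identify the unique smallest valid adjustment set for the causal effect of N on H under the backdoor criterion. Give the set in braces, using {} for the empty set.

Variables eligible for adjustment (non-descendants of N, excluding N and H): {A, C, G, J, T}.
Backdoor paths from N to H:
  P1: N <- A -> H
  P2: N <- T -> G <- A -> H
  P3: N <- G <- A -> H
The empty set is not sufficient: P1 (N <- A -> H) has no collider blocking it and no conditioned non-collider, so it is open.
Try {A}:
  P1: blocked at fork node A ∈ conditioning set.
  P2: blocked at collider G (neither it nor any descendant is in the conditioning set).
  P3: blocked at fork node A ∈ conditioning set.
{A} contains no descendant of N and blocks every backdoor path.
No other singleton works — e.g. {T} leaves P1 open — so {A} is the unique smallest valid adjustment set.

{A}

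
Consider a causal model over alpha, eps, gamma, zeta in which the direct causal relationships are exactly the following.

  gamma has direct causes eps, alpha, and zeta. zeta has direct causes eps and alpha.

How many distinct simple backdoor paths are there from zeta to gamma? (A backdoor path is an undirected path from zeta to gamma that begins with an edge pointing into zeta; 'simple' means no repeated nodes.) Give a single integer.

2

A backdoor path from zeta to gamma is any simple undirected path whose first edge points into zeta (i.e. leaves zeta via a parent).
Parents of zeta: {alpha, eps}.
Enumerating:
  P1: zeta <- alpha -> gamma
  P2: zeta <- eps -> gamma
That exhausts the simple backdoor paths. Count: 2.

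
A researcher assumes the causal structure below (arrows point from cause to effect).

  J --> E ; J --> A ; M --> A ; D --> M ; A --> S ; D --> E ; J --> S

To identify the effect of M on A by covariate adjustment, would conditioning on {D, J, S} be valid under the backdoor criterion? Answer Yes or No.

No

Backdoor paths from M to A (paths whose first edge points into M):
  P1: M <- D -> E <- J -> A
  P2: M <- D -> E <- J -> S <- A
Condition 1 (no descendant of M in the set): FAILS — S is a descendant of M.
Condition 2 (every backdoor path blocked by {D, J, S}):
  P1: blocked at fork node D ∈ conditioning set.
  P2: blocked at fork node D ∈ conditioning set.
{D, J, S} does not satisfy the backdoor criterion.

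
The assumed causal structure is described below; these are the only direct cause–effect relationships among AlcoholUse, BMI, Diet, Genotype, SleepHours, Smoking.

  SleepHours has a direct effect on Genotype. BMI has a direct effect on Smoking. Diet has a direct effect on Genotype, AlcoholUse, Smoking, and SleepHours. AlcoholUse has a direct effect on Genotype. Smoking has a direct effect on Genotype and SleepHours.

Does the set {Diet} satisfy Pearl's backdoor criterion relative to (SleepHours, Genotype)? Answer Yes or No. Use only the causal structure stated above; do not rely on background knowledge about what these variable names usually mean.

Backdoor paths from SleepHours to Genotype (paths whose first edge points into SleepHours):
  P1: SleepHours <- Diet -> AlcoholUse -> Genotype
  P2: SleepHours <- Diet -> Smoking -> Genotype
  P3: SleepHours <- Diet -> Genotype
  P4: SleepHours <- Smoking <- Diet -> AlcoholUse -> Genotype
  P5: SleepHours <- Smoking <- Diet -> Genotype
  P6: SleepHours <- Smoking -> Genotype
Condition 1 (no descendant of SleepHours in the set): holds — descendants of SleepHours are {Genotype}; none are in {Diet}.
Condition 2 (every backdoor path blocked by {Diet}):
  P1: blocked at fork node Diet ∈ conditioning set.
  P2: blocked at fork node Diet ∈ conditioning set.
  P3: blocked at fork node Diet ∈ conditioning set.
  P4: blocked at fork node Diet ∈ conditioning set.
  P5: blocked at fork node Diet ∈ conditioning set.
  P6: open — no interior node is in the conditioning set.
{Diet} does not satisfy the backdoor criterion.

No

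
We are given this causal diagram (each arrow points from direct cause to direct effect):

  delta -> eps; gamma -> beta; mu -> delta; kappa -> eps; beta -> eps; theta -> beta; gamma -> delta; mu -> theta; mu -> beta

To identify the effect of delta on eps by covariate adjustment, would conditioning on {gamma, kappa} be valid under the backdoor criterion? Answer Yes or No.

No

Backdoor paths from delta to eps (paths whose first edge points into delta):
  P1: delta <- mu -> theta -> beta -> eps
  P2: delta <- mu -> beta -> eps
  P3: delta <- gamma -> beta -> eps
Condition 1 (no descendant of delta in the set): holds — descendants of delta are {eps}; none are in {gamma, kappa}.
Condition 2 (every backdoor path blocked by {gamma, kappa}):
  P1: open — no interior node is in the conditioning set.
  P2: open — no interior node is in the conditioning set.
  P3: blocked at fork node gamma ∈ conditioning set.
{gamma, kappa} does not satisfy the backdoor criterion.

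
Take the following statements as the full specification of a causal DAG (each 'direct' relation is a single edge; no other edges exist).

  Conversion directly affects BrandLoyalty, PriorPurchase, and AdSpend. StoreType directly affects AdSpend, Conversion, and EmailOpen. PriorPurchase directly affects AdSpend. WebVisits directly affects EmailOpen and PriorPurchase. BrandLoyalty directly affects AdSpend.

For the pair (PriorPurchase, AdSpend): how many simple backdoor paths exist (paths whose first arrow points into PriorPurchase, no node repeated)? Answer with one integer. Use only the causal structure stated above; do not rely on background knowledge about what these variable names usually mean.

6

A backdoor path from PriorPurchase to AdSpend is any simple undirected path whose first edge points into PriorPurchase (i.e. leaves PriorPurchase via a parent).
Parents of PriorPurchase: {Conversion, WebVisits}.
Enumerating:
  P1: PriorPurchase <- WebVisits -> EmailOpen <- StoreType -> Conversion -> BrandLoyalty -> AdSpend
  P2: PriorPurchase <- WebVisits -> EmailOpen <- StoreType -> Conversion -> AdSpend
  P3: PriorPurchase <- WebVisits -> EmailOpen <- StoreType -> AdSpend
  P4: PriorPurchase <- Conversion <- StoreType -> AdSpend
  P5: PriorPurchase <- Conversion -> BrandLoyalty -> AdSpend
  P6: PriorPurchase <- Conversion -> AdSpend
That exhausts the simple backdoor paths. Count: 6.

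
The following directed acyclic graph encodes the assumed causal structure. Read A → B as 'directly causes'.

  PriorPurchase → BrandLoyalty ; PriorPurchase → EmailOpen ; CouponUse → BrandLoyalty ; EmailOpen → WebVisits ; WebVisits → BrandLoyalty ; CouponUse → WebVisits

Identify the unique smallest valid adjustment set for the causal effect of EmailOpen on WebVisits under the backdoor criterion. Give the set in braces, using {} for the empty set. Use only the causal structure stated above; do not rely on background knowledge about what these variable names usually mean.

{}

Variables eligible for adjustment (non-descendants of EmailOpen, excluding EmailOpen and WebVisits): {CouponUse, PriorPurchase}.
Backdoor paths from EmailOpen to WebVisits:
  P1: EmailOpen <- PriorPurchase -> BrandLoyalty <- CouponUse -> WebVisits
  P2: EmailOpen <- PriorPurchase -> BrandLoyalty <- WebVisits
Each backdoor path contains an unconditioned collider, so every path is already blocked with the empty conditioning set:
  P1: blocked at collider BrandLoyalty (neither it nor any descendant is in the conditioning set).
  P2: blocked at collider BrandLoyalty (neither it nor any descendant is in the conditioning set).
The empty set is therefore the unique smallest valid set.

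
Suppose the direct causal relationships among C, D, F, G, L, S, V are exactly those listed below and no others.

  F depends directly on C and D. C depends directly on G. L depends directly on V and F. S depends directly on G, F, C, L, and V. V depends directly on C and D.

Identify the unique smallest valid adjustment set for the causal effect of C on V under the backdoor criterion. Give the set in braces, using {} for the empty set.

{}

Variables eligible for adjustment (non-descendants of C, excluding C and V): {D, G}.
Backdoor paths from C to V:
  P1: C <- G -> S <- F <- D -> V
  P2: C <- G -> S <- F -> L <- V
  P3: C <- G -> S <- V
  P4: C <- G -> S <- L <- F <- D -> V
  P5: C <- G -> S <- L <- V
Each backdoor path contains an unconditioned collider, so every path is already blocked with the empty conditioning set:
  P1: blocked at collider S (neither it nor any descendant is in the conditioning set).
  P2: blocked at collider S (neither it nor any descendant is in the conditioning set).
  P3: blocked at collider S (neither it nor any descendant is in the conditioning set).
  P4: blocked at collider S (neither it nor any descendant is in the conditioning set).
  P5: blocked at collider S (neither it nor any descendant is in the conditioning set).
The empty set is therefore the unique smallest valid set.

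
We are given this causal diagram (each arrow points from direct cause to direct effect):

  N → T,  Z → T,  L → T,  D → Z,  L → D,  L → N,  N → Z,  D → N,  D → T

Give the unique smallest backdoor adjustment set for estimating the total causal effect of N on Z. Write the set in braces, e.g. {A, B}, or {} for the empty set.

{D}

Variables eligible for adjustment (non-descendants of N, excluding N and Z): {D, L}.
Backdoor paths from N to Z:
  P1: N <- L -> D -> Z
  P2: N <- L -> D -> T <- Z
  P3: N <- L -> T <- D -> Z
  P4: N <- L -> T <- Z
  P5: N <- D <- L -> T <- Z
  P6: N <- D -> Z
  P7: N <- D -> T <- Z
The empty set is not sufficient: P1 (N <- L -> D -> Z) has no collider blocking it and no conditioned non-collider, so it is open.
Try {D}:
  P1: blocked at chain node D ∈ conditioning set.
  P2: blocked at chain node D ∈ conditioning set.
  P3: blocked at collider T (neither it nor any descendant is in the conditioning set).
  P4: blocked at collider T (neither it nor any descendant is in the conditioning set).
  P5: blocked at chain node D ∈ conditioning set.
  P6: blocked at fork node D ∈ conditioning set.
  P7: blocked at fork node D ∈ conditioning set.
{D} contains no descendant of N and blocks every backdoor path.
No other singleton works — e.g. {L} leaves P6 open — so {D} is the unique smallest valid adjustment set.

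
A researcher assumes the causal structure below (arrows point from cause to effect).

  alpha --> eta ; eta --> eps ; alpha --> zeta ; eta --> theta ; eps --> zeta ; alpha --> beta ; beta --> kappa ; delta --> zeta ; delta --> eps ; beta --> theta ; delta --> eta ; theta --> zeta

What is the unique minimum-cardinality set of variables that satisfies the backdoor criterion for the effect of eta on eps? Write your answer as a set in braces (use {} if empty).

{delta}

Variables eligible for adjustment (non-descendants of eta, excluding eta and eps): {alpha, beta, delta, kappa}.
Backdoor paths from eta to eps:
  P1: eta <- alpha -> beta -> theta -> zeta <- delta -> eps
  P2: eta <- alpha -> beta -> theta -> zeta <- eps
  P3: eta <- alpha -> zeta <- delta -> eps
  P4: eta <- alpha -> zeta <- eps
  P5: eta <- delta -> eps
  P6: eta <- delta -> zeta <- eps
The empty set is not sufficient: P5 (eta <- delta -> eps) has no collider blocking it and no conditioned non-collider, so it is open.
Try {delta}:
  P1: blocked at collider zeta (neither it nor any descendant is in the conditioning set).
  P2: blocked at collider zeta (neither it nor any descendant is in the conditioning set).
  P3: blocked at collider zeta (neither it nor any descendant is in the conditioning set).
  P4: blocked at collider zeta (neither it nor any descendant is in the conditioning set).
  P5: blocked at fork node delta ∈ conditioning set.
  P6: blocked at fork node delta ∈ conditioning set.
{delta} contains no descendant of eta and blocks every backdoor path.
No other singleton works — e.g. {alpha} leaves P5 open — so {delta} is the unique smallest valid adjustment set.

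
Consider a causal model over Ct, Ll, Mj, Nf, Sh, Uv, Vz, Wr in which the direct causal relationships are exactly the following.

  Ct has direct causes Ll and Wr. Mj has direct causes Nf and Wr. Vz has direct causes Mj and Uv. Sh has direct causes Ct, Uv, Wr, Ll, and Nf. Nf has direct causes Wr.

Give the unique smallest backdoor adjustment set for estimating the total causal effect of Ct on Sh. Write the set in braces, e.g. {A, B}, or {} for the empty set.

{Ll, Wr}

Variables eligible for adjustment (non-descendants of Ct, excluding Ct and Sh): {Ll, Mj, Nf, Uv, Vz, Wr}.
Backdoor paths from Ct to Sh:
  P1: Ct <- Wr -> Nf -> Mj -> Vz <- Uv -> Sh
  P2: Ct <- Wr -> Nf -> Sh
  P3: Ct <- Wr -> Mj <- Nf -> Sh
  P4: Ct <- Wr -> Mj -> Vz <- Uv -> Sh
  P5: Ct <- Wr -> Sh
  P6: Ct <- Ll -> Sh
The empty set is not sufficient: P2 (Ct <- Wr -> Nf -> Sh) has no collider blocking it and no conditioned non-collider, so it is open.
Try {Ll, Wr}:
  P1: blocked at fork node Wr ∈ conditioning set.
  P2: blocked at fork node Wr ∈ conditioning set.
  P3: blocked at fork node Wr ∈ conditioning set.
  P4: blocked at fork node Wr ∈ conditioning set.
  P5: blocked at fork node Wr ∈ conditioning set.
  P6: blocked at fork node Ll ∈ conditioning set.
{Ll, Wr} contains no descendant of Ct and blocks every backdoor path.
Every element of {Ll, Wr} is needed (dropping Ll leaves P6 open; dropping Wr leaves P2 open), so no proper subset is valid.
Among all size-2 subsets of the eligible variables, only {Ll, Wr} blocks every backdoor path, so it is the unique smallest valid adjustment set.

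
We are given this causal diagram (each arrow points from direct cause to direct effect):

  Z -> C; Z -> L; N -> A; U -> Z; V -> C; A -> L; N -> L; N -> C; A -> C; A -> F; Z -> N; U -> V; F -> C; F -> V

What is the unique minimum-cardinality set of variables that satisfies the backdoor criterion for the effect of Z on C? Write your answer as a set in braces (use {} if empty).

Variables eligible for adjustment (non-descendants of Z, excluding Z and C): {U}.
Backdoor paths from Z to C:
  P1: Z <- U -> V <- F <- A <- N -> C
  P2: Z <- U -> V <- F <- A -> L <- N -> C
  P3: Z <- U -> V <- F <- A -> C
  P4: Z <- U -> V <- F -> C
  P5: Z <- U -> V -> C
The empty set is not sufficient: P5 (Z <- U -> V -> C) has no collider blocking it and no conditioned non-collider, so it is open.
Try {U}:
  P1: blocked at fork node U ∈ conditioning set.
  P2: blocked at fork node U ∈ conditioning set.
  P3: blocked at fork node U ∈ conditioning set.
  P4: blocked at fork node U ∈ conditioning set.
  P5: blocked at fork node U ∈ conditioning set.
{U} contains no descendant of Z and blocks every backdoor path.
{U} is the unique smallest valid adjustment set.

{U}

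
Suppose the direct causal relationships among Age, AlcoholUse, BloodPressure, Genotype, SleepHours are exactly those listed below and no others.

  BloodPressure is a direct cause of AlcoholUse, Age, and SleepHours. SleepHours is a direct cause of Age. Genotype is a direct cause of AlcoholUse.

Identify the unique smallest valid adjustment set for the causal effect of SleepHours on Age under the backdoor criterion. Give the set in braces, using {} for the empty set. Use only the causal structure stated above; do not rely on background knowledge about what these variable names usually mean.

Variables eligible for adjustment (non-descendants of SleepHours, excluding SleepHours and Age): {AlcoholUse, BloodPressure, Genotype}.
Backdoor paths from SleepHours to Age:
  P1: SleepHours <- BloodPressure -> Age
The empty set is not sufficient: P1 (SleepHours <- BloodPressure -> Age) has no collider blocking it and no conditioned non-collider, so it is open.
Try {BloodPressure}:
  P1: blocked at fork node BloodPressure ∈ conditioning set.
{BloodPressure} contains no descendant of SleepHours and blocks every backdoor path.
No other singleton works — e.g. {Genotype} leaves P1 open — so {BloodPressure} is the unique smallest valid adjustment set.

{BloodPressure}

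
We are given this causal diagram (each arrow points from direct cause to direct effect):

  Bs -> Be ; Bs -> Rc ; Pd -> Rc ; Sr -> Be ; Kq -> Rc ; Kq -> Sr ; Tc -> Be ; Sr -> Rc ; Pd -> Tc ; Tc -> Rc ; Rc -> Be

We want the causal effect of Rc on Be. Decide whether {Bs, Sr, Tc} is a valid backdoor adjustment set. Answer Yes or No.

Backdoor paths from Rc to Be (paths whose first edge points into Rc):
  P1: Rc <- Pd -> Tc -> Be
  P2: Rc <- Kq -> Sr -> Be
  P3: Rc <- Bs -> Be
  P4: Rc <- Tc -> Be
  P5: Rc <- Sr -> Be
Condition 1 (no descendant of Rc in the set): holds — descendants of Rc are {Be}; none are in {Bs, Sr, Tc}.
Condition 2 (every backdoor path blocked by {Bs, Sr, Tc}):
  P1: blocked at chain node Tc ∈ conditioning set.
  P2: blocked at chain node Sr ∈ conditioning set.
  P3: blocked at fork node Bs ∈ conditioning set.
  P4: blocked at fork node Tc ∈ conditioning set.
  P5: blocked at fork node Sr ∈ conditioning set.
{Bs, Sr, Tc} satisfies the backdoor criterion.

Yes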